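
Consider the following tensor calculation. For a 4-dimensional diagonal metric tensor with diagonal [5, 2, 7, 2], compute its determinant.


For a diagonal metric, the determinant is the product of diagonal entries.
Diagonal entries: 5, 2, 7, 2
det(g) = 5 * 2 * 7 * 2 = 140

140


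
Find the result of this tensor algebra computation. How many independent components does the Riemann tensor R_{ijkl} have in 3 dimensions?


The Riemann tensor in d dimensions has d^2(d^2 - 1)/12 independent components.
d = 3, so d^2 = 9
d^2 - 1 = 8
d^2(d^2 - 1) = 9 * 8 = 72
Divide by 12: 72 / 12 = 6

6


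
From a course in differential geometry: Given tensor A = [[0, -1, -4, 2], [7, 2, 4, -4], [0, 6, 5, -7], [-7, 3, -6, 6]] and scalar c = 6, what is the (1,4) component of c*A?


Scalar multiplication: (cA)_{ij} = c * A_{ij}.
c = 6
A_{14} = 2
(cA)_{14} = 6 * 2 = 12

12


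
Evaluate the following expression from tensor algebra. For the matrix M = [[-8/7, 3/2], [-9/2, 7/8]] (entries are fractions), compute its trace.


The trace is the sum of diagonal entries.
Diagonal: M[1,1] = -8/7, M[2,2] = 7/8
Tr(M) = -8/7 + 7/8
Computing step by step:
After adding M[1,1]: -8/7
After adding M[2,2]: -15/56
Tr(M) = -15/56

-15/56


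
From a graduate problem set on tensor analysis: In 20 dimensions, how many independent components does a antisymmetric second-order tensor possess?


A antisymmetric rank-2 tensor in d dimensions has d(d-1)/2 independent components.
d = 20
d(d-1)/2 = 20 * 19 / 2 = 380 / 2 = 190

190


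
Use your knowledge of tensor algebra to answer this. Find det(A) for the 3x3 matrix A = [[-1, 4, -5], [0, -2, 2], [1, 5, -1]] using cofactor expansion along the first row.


Expanding along the first row, det(A) = a11*M_11 - a12*M_12 + a13*M_13, where M_1j is the (1,j) minor.
Minor M_11 = -2*-1 - 2*5 = -8
Minor M_12 = 0*-1 - 2*1 = -2
Minor M_13 = 0*5 - -2*1 = 2
det = -1*(-8) - 4*(-2) + -5*(2)
    = 8 - -8 + -10
    = 6

6


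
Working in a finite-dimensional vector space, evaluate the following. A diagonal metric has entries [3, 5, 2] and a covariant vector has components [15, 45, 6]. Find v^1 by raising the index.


To raise an index with a diagonal metric: v^i = v_i / g_{ii}.
For index 1: v_1 = 15, g_{11} = 3
v^1 = 15 / 3 = 5

5


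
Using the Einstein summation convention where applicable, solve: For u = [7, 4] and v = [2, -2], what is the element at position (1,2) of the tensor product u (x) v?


The outer product entry T_{ij} = u_i * v_j.
We need i=1, j=2.
u_1 = 7, v_2 = -2
T_{1,2} = 7 * -2 = -14

-14


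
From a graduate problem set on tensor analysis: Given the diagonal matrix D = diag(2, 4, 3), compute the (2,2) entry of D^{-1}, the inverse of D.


For a diagonal matrix, the inverse has entries (D^{-1})_{ii} = 1/d_{ii}.
The diagonal entries are: d_{11} = 2, d_{22} = 4, d_{33} = 3
We need (D^{-1})_{22} = 1/d_{22} = 1/4 = 1/4

1/4


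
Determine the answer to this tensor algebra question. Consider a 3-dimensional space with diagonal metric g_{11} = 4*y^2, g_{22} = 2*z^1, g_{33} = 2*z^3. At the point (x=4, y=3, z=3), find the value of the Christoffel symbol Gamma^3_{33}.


For a diagonal metric, Gamma^k_{ij} = (1/2) g^{kk} (dg_{ik}/dx_j + dg_{jk}/dx_i - dg_{ij}/dx_k).
The metric is diagonal, so g_{ab} = 0 for a != b.
At the given point: g_{11} = 36, g_{22} = 6, g_{33} = 54
g^{33} = 1/54
dg_{33}/dx_3 = dg_{33}/dx_3 = 54
dg_{33}/dx_3 = dg_{33}/dx_3 = 54
dg_{33}/dx_3 = dg_{33}/dx_3 = 54
Numerator = 54 + 54 - 54 = 54
Gamma^3_{33} = 54 / (2 * 54) = 1/2

1/2


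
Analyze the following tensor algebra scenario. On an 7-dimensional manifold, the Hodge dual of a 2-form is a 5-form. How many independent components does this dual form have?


The Hodge dual of a p-form on an n-dimensional manifold is an (n-p)-form.
n = 7, p = 2, so dual degree = 7 - 2 = 5
The number of components is C(n, n-p) = C(7, 5) = 21

21


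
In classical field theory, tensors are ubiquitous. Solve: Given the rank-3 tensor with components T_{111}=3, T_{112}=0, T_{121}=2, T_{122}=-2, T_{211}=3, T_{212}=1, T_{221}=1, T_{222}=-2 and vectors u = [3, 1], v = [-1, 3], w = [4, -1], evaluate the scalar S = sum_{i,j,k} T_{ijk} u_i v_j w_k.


S = sum over i,j,k of T_{ijk} u_i v_j w_k. Expanding all 8 terms:
T_{111}*u_1*v_1*w_1 = 3*3*-1*4 = -36  (running total: -36)
T_{112}*u_1*v_1*w_2 = 0*3*-1*-1 = 0  (running total: -36)
T_{121}*u_1*v_2*w_1 = 2*3*3*4 = 72  (running total: 36)
T_{122}*u_1*v_2*w_2 = -2*3*3*-1 = 18  (running total: 54)
T_{211}*u_2*v_1*w_1 = 3*1*-1*4 = -12  (running total: 42)
T_{212}*u_2*v_1*w_2 = 1*1*-1*-1 = 1  (running total: 43)
T_{221}*u_2*v_2*w_1 = 1*1*3*4 = 12  (running total: 55)
T_{222}*u_2*v_2*w_2 = -2*1*3*-1 = 6  (running total: 61)
S = 61

61


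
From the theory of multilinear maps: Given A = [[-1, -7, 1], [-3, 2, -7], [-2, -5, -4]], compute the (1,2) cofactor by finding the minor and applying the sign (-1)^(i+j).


To find cofactor C_{12}, delete row 1 and column 2.
The resulting 2x2 submatrix is: [[-3, -7], [-2, -4]]
Minor M_{12} = -3*-4 - -7*-2
  = 12 - 14 = -2
Sign = (-1)^(1+2) = (-1)^3 = -1
Cofactor C_{12} = -1 * -2 = 2

2


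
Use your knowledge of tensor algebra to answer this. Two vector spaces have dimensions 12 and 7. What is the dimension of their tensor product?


The dimension of a tensor product is the product of dimensions.
dim(V) = 12, dim(W) = 7
dim(V (x) W) = 12 * 7 = 84

84


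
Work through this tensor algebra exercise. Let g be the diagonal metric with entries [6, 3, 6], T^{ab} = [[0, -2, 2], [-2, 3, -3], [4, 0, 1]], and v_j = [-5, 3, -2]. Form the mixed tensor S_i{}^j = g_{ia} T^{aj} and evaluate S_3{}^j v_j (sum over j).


Step 1: lower the first index. For a diagonal metric, g_{ia} T^{aj} = g_{ii} T^{ij} (no sum on i).
g_{33} = 6
S_3{}^1 = 6 * T^{31} = 6 * 4 = 24
S_3{}^2 = 6 * T^{32} = 6 * 0 = 0
S_3{}^3 = 6 * T^{33} = 6 * 1 = 6
Step 2: contract S_3{}^j with v_j.
S_3{}^1 * v_1 = 24 * -5 = -120
S_3{}^2 * v_2 = 0 * 3 = 0
S_3{}^3 * v_3 = 6 * -2 = -12
Result = -120 + 0 + -12 = -132

-132


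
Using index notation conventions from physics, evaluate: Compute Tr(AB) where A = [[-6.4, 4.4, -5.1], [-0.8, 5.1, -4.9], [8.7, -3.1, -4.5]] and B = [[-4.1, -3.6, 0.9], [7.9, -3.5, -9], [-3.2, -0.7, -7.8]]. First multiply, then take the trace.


Tr(AB) = sum_i (AB)_{ii} where (AB)_{ii} = sum_k A_{ik} B_{ki}.
(AB)_{11} = -6.4*-4.1 + 4.4*7.9 + -5.1*-3.2 = 77.32
(AB)_{22} = -0.8*-3.6 + 5.1*-3.5 + -4.9*-0.7 = -11.54
(AB)_{33} = 8.7*0.9 + -3.1*-9 + -4.5*-7.8 = 70.83
Tr(AB) = 77.32 + -11.54 + 70.83 = 136.61

136.61


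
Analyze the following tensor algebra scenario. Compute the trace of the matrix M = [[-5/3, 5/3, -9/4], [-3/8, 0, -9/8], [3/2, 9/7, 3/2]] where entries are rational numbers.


The trace is the sum of diagonal entries.
Diagonal: M[1,1] = -5/3, M[2,2] = 0, M[3,3] = 3/2
Tr(M) = -5/3 + 0 + 3/2
Computing step by step:
After adding M[1,1]: -5/3
After adding M[2,2]: -5/3
After adding M[3,3]: -1/6
Tr(M) = -1/6

-1/6


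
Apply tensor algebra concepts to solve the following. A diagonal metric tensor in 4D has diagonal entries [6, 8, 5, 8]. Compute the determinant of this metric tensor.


For a diagonal metric, the determinant is the product of diagonal entries.
Diagonal entries: 6, 8, 5, 8
det(g) = 6 * 8 * 5 * 8 = 1920

1920


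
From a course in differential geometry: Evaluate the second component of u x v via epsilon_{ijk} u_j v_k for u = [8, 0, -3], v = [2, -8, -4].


(u x v)_2 = sum_{j,k} epsilon_{2jk} u_j v_k. Only permutations of (1,2,3) contribute; the two non-zero terms are:
eps_{213} u_1 v_3 = -1 * 8 * -4 = 32
eps_{231} u_3 v_1 = 1 * -3 * 2 = -6
(u x v)_2 = 26

26


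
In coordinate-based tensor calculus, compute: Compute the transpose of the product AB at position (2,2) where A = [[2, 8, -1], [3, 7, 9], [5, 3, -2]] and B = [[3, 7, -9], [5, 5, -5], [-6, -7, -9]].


(AB)^T_{ij} = (AB)_{ji} = sum_k A_{jk} B_{ki}.
For i=2, j=2 we need (AB)_{22}:
A_{21} * B_{12} = 3 * 7 = 21
A_{22} * B_{22} = 7 * 5 = 35
A_{23} * B_{32} = 9 * -7 = -63
Sum = 21 + 35 + -63 = -7

-7


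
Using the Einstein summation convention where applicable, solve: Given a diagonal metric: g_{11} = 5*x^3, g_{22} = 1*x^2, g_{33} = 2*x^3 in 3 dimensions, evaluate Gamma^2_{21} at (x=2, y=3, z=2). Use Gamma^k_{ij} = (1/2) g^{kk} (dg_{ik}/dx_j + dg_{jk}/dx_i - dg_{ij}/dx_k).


For a diagonal metric, Gamma^k_{ij} = (1/2) g^{kk} (dg_{ik}/dx_j + dg_{jk}/dx_i - dg_{ij}/dx_k).
The metric is diagonal, so g_{ab} = 0 for a != b.
At the given point: g_{11} = 40, g_{22} = 4, g_{33} = 16
g^{22} = 1/4
dg_{22}/dx_1 = dg_{22}/dx_1 = 4
dg_{12}/dx_2 = 0 (off-diagonal)
dg_{21}/dx_2 = 0 (off-diagonal)
Numerator = 4 + 0 - 0 = 4
Gamma^2_{21} = 4 / (2 * 4) = 1/2

1/2


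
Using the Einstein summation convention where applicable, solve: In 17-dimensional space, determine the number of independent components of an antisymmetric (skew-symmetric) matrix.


An antisymmetric rank-2 tensor satisfies A_{ij} = -A_{ji}, so diagonal entries are zero.
The independent components are the upper-triangular entries: C(n, 2) = n(n-1)/2.
n = 17
C(17, 2) = 17 * 16 / 2 = 272 / 2 = 136

136


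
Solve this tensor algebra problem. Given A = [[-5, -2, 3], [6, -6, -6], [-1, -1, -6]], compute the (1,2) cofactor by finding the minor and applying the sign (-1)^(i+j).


To find cofactor C_{12}, delete row 1 and column 2.
The resulting 2x2 submatrix is: [[6, -6], [-1, -6]]
Minor M_{12} = 6*-6 - -6*-1
  = -36 - 6 = -42
Sign = (-1)^(1+2) = (-1)^3 = -1
Cofactor C_{12} = -1 * -42 = 42

42


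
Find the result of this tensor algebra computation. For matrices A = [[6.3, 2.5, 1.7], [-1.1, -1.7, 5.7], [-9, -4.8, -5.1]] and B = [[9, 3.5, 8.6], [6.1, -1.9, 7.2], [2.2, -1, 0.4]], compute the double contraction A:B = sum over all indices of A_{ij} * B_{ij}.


A:B = sum over all i,j of A_{ij} * B_{ij}.
Row 1: 6.3*9=56.7, 2.5*3.5=8.75, 1.7*8.6=14.62 => row sum = 80.07
Row 2: -1.1*6.1=-6.71, -1.7*-1.9=3.23, 5.7*7.2=41.04 => row sum = 37.56
Row 3: -9*2.2=-19.8, -4.8*-1=4.8, -5.1*0.4=-2.04 => row sum = -17.04
Total = 80.07 + 37.56 + -17.04 = 100.59

100.59


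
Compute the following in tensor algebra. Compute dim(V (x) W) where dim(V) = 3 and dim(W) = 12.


The dimension of a tensor product is the product of dimensions.
dim(V) = 3, dim(W) = 12
dim(V (x) W) = 3 * 12 = 36

36


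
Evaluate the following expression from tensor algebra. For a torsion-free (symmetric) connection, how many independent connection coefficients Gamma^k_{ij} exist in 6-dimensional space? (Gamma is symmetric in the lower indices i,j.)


Christoffel symbols Gamma^k_{ij} are symmetric in i,j, so there are d * d(d+1)/2 independent symbols.
d = 6
d(d+1)/2 = 6 * 7 / 2 = 21
Total = 6 * 21 = 126

126


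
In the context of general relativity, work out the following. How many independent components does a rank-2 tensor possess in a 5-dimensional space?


The number of components of a rank-r tensor in d dimensions is d^r.
Here d = 5 and r = 2.
5^2 = 25

25


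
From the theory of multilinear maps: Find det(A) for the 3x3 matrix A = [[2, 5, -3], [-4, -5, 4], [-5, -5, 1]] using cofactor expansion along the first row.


Expanding along the first row, det(A) = a11*M_11 - a12*M_12 + a13*M_13, where M_1j is the (1,j) minor.
Minor M_11 = -5*1 - 4*-5 = 15
Minor M_12 = -4*1 - 4*-5 = 16
Minor M_13 = -4*-5 - -5*-5 = -5
det = 2*(15) - 5*(16) + -3*(-5)
    = 30 - 80 + 15
    = -35

-35


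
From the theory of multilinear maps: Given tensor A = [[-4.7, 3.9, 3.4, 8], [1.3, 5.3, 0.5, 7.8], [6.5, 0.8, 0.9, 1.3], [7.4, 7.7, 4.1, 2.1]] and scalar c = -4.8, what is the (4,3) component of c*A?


Scalar multiplication: (cA)_{ij} = c * A_{ij}.
c = -4.8
A_{43} = 4.1
(cA)_{43} = -4.8 * 4.1 = -19.68

-19.68


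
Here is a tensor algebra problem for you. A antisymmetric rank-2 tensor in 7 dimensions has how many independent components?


A antisymmetric rank-2 tensor in d dimensions has d(d-1)/2 independent components.
d = 7
d(d-1)/2 = 7 * 6 / 2 = 42 / 2 = 21

21


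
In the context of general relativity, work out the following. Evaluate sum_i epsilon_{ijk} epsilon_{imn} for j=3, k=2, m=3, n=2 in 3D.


Using the identity: epsilon_{ijk} epsilon_{imn} = delta_{jm} delta_{kn} - delta_{jn} delta_{km}.
delta_{33} = 1
delta_{22} = 1
delta_{32} = 0
delta_{23} = 0
Result = 1 * 1 - 0 * 0 = 1 - 0 = 1

1


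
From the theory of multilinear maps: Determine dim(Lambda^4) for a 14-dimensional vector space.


The dimension of the space of p-forms on an n-dimensional space is C(n, p).
n = 14, p = 4
C(14, 4) = 14! / (4! * 10!) = 1001

1001


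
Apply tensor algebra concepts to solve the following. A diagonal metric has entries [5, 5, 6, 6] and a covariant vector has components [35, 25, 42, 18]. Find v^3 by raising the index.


To raise an index with a diagonal metric: v^i = v_i / g_{ii}.
For index 3: v_3 = 42, g_{33} = 6
v^3 = 42 / 6 = 7

7


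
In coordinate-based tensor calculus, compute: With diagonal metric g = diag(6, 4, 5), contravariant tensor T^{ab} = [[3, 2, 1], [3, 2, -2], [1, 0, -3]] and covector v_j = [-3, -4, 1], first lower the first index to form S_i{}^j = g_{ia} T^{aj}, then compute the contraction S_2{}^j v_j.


Step 1: lower the first index. For a diagonal metric, g_{ia} T^{aj} = g_{ii} T^{ij} (no sum on i).
g_{22} = 4
S_2{}^1 = 4 * T^{21} = 4 * 3 = 12
S_2{}^2 = 4 * T^{22} = 4 * 2 = 8
S_2{}^3 = 4 * T^{23} = 4 * -2 = -8
Step 2: contract S_2{}^j with v_j.
S_2{}^1 * v_1 = 12 * -3 = -36
S_2{}^2 * v_2 = 8 * -4 = -32
S_2{}^3 * v_3 = -8 * 1 = -8
Result = -36 + -32 + -8 = -76

-76


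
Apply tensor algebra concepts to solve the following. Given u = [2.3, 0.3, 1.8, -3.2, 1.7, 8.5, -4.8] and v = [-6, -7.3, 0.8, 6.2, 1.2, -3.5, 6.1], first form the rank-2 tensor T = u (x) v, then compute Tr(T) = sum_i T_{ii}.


The outer product gives T_{ij} = u_i v_j.
The trace (contraction) is Tr(T) = sum_i T_{ii} = sum_i u_i v_i.
Diagonal entries:
T_{11} = u_1 * v_1 = 2.3 * -6 = -13.8
T_{22} = u_2 * v_2 = 0.3 * -7.3 = -2.19
T_{33} = u_3 * v_3 = 1.8 * 0.8 = 1.44
T_{44} = u_4 * v_4 = -3.2 * 6.2 = -19.84
T_{55} = u_5 * v_5 = 1.7 * 1.2 = 2.04
T_{66} = u_6 * v_6 = 8.5 * -3.5 = -29.75
T_{77} = u_7 * v_7 = -4.8 * 6.1 = -29.28
Tr(T) = -13.8 + -2.19 + 1.44 + -19.84 + 2.04 + -29.75 + -29.28 = -91.38

-91.38


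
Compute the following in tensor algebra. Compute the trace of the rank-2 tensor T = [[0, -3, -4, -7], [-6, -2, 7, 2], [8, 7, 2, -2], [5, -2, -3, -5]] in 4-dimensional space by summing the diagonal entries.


The contraction (trace) of a rank-2 tensor is the sum of its diagonal elements.
Diagonal entries: A[1,1] = 0, A[2,2] = -2, A[3,3] = 2, A[4,4] = -5
Tr(A) = 0 + -2 + 2 + -5 = -5

-5


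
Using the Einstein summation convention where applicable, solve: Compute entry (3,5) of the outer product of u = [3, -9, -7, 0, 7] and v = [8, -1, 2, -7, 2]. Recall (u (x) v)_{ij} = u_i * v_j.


The outer product entry T_{ij} = u_i * v_j.
We need i=3, j=5.
u_3 = -7, v_5 = 2
T_{3,5} = -7 * 2 = -14

-14


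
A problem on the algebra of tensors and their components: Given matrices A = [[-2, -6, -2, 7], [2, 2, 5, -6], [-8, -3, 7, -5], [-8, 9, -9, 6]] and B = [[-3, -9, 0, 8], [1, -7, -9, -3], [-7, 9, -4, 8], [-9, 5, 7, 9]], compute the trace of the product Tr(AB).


Tr(AB) = sum_i (AB)_{ii} where (AB)_{ii} = sum_k A_{ik} B_{ki}.
(AB)_{11} = -2*-3 + -6*1 + -2*-7 + 7*-9 = -49
(AB)_{22} = 2*-9 + 2*-7 + 5*9 + -6*5 = -17
(AB)_{33} = -8*0 + -3*-9 + 7*-4 + -5*7 = -36
(AB)_{44} = -8*8 + 9*-3 + -9*8 + 6*9 = -109
Tr(AB) = -49 + -17 + -36 + -109 = -211

-211


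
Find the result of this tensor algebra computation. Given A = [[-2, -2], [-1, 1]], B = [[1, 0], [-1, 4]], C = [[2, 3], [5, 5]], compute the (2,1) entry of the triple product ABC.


(ABC)_{21} = sum_m (AB)_{2m} C_{m1}. First compute row 2 of AB.
(AB)_{21} = -1*1 + 1*-1 = -2
(AB)_{22} = -1*0 + 1*4 = 4
Now contract with column 1 of C:
(AB)_{21} * C_{11} = -2 * 2 = -4
(AB)_{22} * C_{21} = 4 * 5 = 20
(ABC)_{21} = -4 + 20 = 16

16


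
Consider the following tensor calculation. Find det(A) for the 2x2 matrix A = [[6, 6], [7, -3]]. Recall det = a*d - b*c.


For a 2x2 matrix [[a, b], [c, d]], det = a*d - b*c.
a = 6, b = 6, c = 7, d = -3
a*d = 6 * -3 = -18
b*c = 6 * 7 = 42
det = -18 - 42 = -60

-60


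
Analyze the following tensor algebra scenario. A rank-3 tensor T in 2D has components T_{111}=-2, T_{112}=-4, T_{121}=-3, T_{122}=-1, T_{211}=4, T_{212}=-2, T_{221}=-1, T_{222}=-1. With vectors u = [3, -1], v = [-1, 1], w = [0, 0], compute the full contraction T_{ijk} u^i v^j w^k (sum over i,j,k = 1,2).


S = sum over i,j,k of T_{ijk} u_i v_j w_k. Expanding all 8 terms:
T_{111}*u_1*v_1*w_1 = -2*3*-1*0 = 0  (running total: 0)
T_{112}*u_1*v_1*w_2 = -4*3*-1*0 = 0  (running total: 0)
T_{121}*u_1*v_2*w_1 = -3*3*1*0 = 0  (running total: 0)
T_{122}*u_1*v_2*w_2 = -1*3*1*0 = 0  (running total: 0)
T_{211}*u_2*v_1*w_1 = 4*-1*-1*0 = 0  (running total: 0)
T_{212}*u_2*v_1*w_2 = -2*-1*-1*0 = 0  (running total: 0)
T_{221}*u_2*v_2*w_1 = -1*-1*1*0 = 0  (running total: 0)
T_{222}*u_2*v_2*w_2 = -1*-1*1*0 = 0  (running total: 0)
S = 0

0


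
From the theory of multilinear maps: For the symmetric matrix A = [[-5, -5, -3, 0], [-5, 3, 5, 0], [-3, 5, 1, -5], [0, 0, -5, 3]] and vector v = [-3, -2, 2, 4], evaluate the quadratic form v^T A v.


First compute Av:
(Av)_1 = -5*-3 + -5*-2 + -3*2 + 0*4 = 19
(Av)_2 = -5*-3 + 3*-2 + 5*2 + 0*4 = 19
(Av)_3 = -3*-3 + 5*-2 + 1*2 + -5*4 = -19
(Av)_4 = 0*-3 + 0*-2 + -5*2 + 3*4 = 2
Av = [19, 19, -19, 2]
Then v^T (Av) = -3*19 + -2*19 + 2*-19 + 4*2
= -57 + -38 + -38 + 8 = -125

-125


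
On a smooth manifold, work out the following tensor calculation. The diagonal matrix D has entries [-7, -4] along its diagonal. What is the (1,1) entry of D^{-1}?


For a diagonal matrix, the inverse has entries (D^{-1})_{ii} = 1/d_{ii}.
The diagonal entries are: d_{11} = -7, d_{22} = -4
We need (D^{-1})_{11} = 1/d_{11} = 1/-7 = -1/7

-1/7


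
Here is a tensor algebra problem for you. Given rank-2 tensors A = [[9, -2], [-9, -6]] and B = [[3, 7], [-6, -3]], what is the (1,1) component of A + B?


Tensor addition is component-wise: (A + B)_{ij} = A_{ij} + B_{ij}.
A_{11} = 9
B_{11} = 3
(A + B)_{11} = 9 + 3 = 12

12


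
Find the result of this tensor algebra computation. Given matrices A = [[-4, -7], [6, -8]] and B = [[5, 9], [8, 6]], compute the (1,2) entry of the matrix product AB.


(AB)_{ij} = sum_k A_{ik} B_{kj}.
For i=1, j=2:
A_{11} * B_{12} = -4 * 9 = -36
A_{12} * B_{22} = -7 * 6 = -42
Sum = -36 + -42 = -78

-78


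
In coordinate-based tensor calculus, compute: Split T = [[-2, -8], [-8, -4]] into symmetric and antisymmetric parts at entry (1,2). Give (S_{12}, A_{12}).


T_{12} = -8
T_{21} = -8
S_{12} = (-8 + -8)/2 = -16/2 = -8
A_{12} = (-8 - -8)/2 = 0/2 = 0
Check: S + A = -8 + 0 = -8 = T_{12}.

(-8, 0)


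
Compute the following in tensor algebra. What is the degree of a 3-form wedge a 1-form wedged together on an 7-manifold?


The degree of a wedge product is the sum of the degrees of the individual forms.
Degrees: 3, 1
Total degree = 3 + 1 = 4

4


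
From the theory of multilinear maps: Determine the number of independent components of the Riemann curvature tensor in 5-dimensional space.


The Riemann tensor in d dimensions has d^2(d^2 - 1)/12 independent components.
d = 5, so d^2 = 25
d^2 - 1 = 24
d^2(d^2 - 1) = 25 * 24 = 600
Divide by 12: 600 / 12 = 50

50


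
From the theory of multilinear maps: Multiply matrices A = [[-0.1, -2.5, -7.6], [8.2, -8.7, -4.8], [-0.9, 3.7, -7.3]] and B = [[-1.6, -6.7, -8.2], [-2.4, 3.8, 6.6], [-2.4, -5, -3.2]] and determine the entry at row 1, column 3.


(AB)_{ij} = sum_k A_{ik} B_{kj}.
For i=1, j=3:
A_{11} * B_{13} = -0.1 * -8.2 = 0.82
A_{12} * B_{23} = -2.5 * 6.6 = -16.5
A_{13} * B_{33} = -7.6 * -3.2 = 24.32
Sum = 0.82 + -16.5 + 24.32 = 8.64

8.64


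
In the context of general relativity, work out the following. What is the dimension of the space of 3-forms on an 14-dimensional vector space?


The dimension of the space of p-forms on an n-dimensional space is C(n, p).
n = 14, p = 3
C(14, 3) = 14! / (3! * 11!) = 364

364


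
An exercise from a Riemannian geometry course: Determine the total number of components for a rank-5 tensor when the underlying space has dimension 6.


The number of components of a rank-r tensor in d dimensions is d^r.
Here d = 6 and r = 5.
6^5 = 7776

7776


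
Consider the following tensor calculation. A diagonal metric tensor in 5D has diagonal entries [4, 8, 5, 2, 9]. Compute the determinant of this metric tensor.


For a diagonal metric, the determinant is the product of diagonal entries.
Diagonal entries: 4, 8, 5, 2, 9
det(g) = 4 * 8 * 5 * 2 * 9 = 2880

2880


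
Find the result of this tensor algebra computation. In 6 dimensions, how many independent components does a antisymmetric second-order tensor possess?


A antisymmetric rank-2 tensor in d dimensions has d(d-1)/2 independent components.
d = 6
d(d-1)/2 = 6 * 5 / 2 = 30 / 2 = 15

15


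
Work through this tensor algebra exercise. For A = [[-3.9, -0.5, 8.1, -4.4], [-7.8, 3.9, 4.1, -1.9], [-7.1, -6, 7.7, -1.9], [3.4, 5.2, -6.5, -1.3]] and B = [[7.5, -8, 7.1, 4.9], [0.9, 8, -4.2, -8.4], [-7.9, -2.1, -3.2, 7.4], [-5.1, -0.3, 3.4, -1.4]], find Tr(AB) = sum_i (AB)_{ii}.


Tr(AB) = sum_i (AB)_{ii} where (AB)_{ii} = sum_k A_{ik} B_{ki}.
(AB)_{11} = -3.9*7.5 + -0.5*0.9 + 8.1*-7.9 + -4.4*-5.1 = -71.25
(AB)_{22} = -7.8*-8 + 3.9*8 + 4.1*-2.1 + -1.9*-0.3 = 85.56
(AB)_{33} = -7.1*7.1 + -6*-4.2 + 7.7*-3.2 + -1.9*3.4 = -56.31
(AB)_{44} = 3.4*4.9 + 5.2*-8.4 + -6.5*7.4 + -1.3*-1.4 = -73.3
Tr(AB) = -71.25 + 85.56 + -56.31 + -73.3 = -115.3

-115.3


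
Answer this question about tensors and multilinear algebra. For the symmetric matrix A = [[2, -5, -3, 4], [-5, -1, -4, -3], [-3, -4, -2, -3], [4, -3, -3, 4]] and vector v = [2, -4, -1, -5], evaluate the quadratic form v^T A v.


First compute Av:
(Av)_1 = 2*2 + -5*-4 + -3*-1 + 4*-5 = 7
(Av)_2 = -5*2 + -1*-4 + -4*-1 + -3*-5 = 13
(Av)_3 = -3*2 + -4*-4 + -2*-1 + -3*-5 = 27
(Av)_4 = 4*2 + -3*-4 + -3*-1 + 4*-5 = 3
Av = [7, 13, 27, 3]
Then v^T (Av) = 2*7 + -4*13 + -1*27 + -5*3
= 14 + -52 + -27 + -15 = -80

-80


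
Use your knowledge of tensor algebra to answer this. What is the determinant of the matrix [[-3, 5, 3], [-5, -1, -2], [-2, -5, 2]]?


Expanding along the first row, det(A) = a11*M_11 - a12*M_12 + a13*M_13, where M_1j is the (1,j) minor.
Minor M_11 = -1*2 - -2*-5 = -12
Minor M_12 = -5*2 - -2*-2 = -14
Minor M_13 = -5*-5 - -1*-2 = 23
det = -3*(-12) - 5*(-14) + 3*(23)
    = 36 - -70 + 69
    = 175

175


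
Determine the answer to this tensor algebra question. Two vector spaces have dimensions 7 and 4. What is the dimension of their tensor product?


The dimension of a tensor product is the product of dimensions.
dim(V) = 7, dim(W) = 4
dim(V (x) W) = 7 * 4 = 28

28


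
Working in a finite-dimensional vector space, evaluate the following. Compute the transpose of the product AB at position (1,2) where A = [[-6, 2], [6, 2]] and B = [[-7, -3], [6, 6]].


(AB)^T_{ij} = (AB)_{ji} = sum_k A_{jk} B_{ki}.
For i=1, j=2 we need (AB)_{21}:
A_{21} * B_{11} = 6 * -7 = -42
A_{22} * B_{21} = 2 * 6 = 12
Sum = -42 + 12 = -30

-30


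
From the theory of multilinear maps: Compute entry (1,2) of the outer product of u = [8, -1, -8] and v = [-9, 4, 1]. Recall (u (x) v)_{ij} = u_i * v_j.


The outer product entry T_{ij} = u_i * v_j.
We need i=1, j=2.
u_1 = 8, v_2 = 4
T_{1,2} = 8 * 4 = 32

32


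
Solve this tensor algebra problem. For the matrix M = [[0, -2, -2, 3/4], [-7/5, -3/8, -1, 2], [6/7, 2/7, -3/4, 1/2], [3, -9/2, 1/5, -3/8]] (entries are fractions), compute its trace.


The trace is the sum of diagonal entries.
Diagonal: M[1,1] = 0, M[2,2] = -3/8, M[3,3] = -3/4, M[4,4] = -3/8
Tr(M) = 0 + -3/8 + -3/4 + -3/8
Computing step by step:
After adding M[1,1]: 0
After adding M[2,2]: -3/8
After adding M[3,3]: -9/8
After adding M[4,4]: -3/2
Tr(M) = -3/2

-3/2


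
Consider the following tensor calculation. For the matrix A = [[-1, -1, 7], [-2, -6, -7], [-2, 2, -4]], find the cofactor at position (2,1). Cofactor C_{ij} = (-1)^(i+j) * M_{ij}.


To find cofactor C_{21}, delete row 2 and column 1.
The resulting 2x2 submatrix is: [[-1, 7], [2, -4]]
Minor M_{21} = -1*-4 - 7*2
  = 4 - 14 = -10
Sign = (-1)^(2+1) = (-1)^3 = -1
Cofactor C_{21} = -1 * -10 = 10

10


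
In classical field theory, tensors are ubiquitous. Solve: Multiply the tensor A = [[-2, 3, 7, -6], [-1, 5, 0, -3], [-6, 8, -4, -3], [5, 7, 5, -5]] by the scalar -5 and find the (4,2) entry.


Scalar multiplication: (cA)_{ij} = c * A_{ij}.
c = -5
A_{42} = 7
(cA)_{42} = -5 * 7 = -35

-35


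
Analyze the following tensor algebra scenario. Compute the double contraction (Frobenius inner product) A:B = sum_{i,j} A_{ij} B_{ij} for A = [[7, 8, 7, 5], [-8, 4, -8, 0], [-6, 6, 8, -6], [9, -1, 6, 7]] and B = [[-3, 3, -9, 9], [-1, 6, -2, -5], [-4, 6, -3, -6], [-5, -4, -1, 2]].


A:B = sum over all i,j of A_{ij} * B_{ij}.
Row 1: 7*-3=-21, 8*3=24, 7*-9=-63, 5*9=45 => row sum = -15
Row 2: -8*-1=8, 4*6=24, -8*-2=16, 0*-5=0 => row sum = 48
Row 3: -6*-4=24, 6*6=36, 8*-3=-24, -6*-6=36 => row sum = 72
Row 4: 9*-5=-45, -1*-4=4, 6*-1=-6, 7*2=14 => row sum = -33
Total = -15 + 48 + 72 + -33 = 72

72


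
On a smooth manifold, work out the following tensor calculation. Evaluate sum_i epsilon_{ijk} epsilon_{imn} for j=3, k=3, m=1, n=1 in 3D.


Using the identity: epsilon_{ijk} epsilon_{imn} = delta_{jm} delta_{kn} - delta_{jn} delta_{km}.
delta_{31} = 0
delta_{31} = 0
delta_{31} = 0
delta_{31} = 0
Result = 0 * 0 - 0 * 0 = 0 - 0 = 0

0


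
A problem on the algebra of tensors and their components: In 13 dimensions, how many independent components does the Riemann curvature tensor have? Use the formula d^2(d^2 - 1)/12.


The Riemann tensor in d dimensions has d^2(d^2 - 1)/12 independent components.
d = 13, so d^2 = 169
d^2 - 1 = 168
d^2(d^2 - 1) = 169 * 168 = 28392
Divide by 12: 28392 / 12 = 2366

2366


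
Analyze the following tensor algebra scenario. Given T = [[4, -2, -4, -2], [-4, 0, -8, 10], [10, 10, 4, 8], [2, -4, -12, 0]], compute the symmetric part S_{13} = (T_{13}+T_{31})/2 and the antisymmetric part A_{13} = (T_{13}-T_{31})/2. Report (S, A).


T_{13} = -4
T_{31} = 10
S_{13} = (-4 + 10)/2 = 6/2 = 3
A_{13} = (-4 - 10)/2 = -14/2 = -7
Check: S + A = 3 + -7 = -4 = T_{13}.

(3, -7)


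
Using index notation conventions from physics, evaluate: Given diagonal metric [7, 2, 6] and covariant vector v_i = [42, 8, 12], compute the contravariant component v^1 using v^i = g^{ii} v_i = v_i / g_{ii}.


To raise an index with a diagonal metric: v^i = v_i / g_{ii}.
For index 1: v_1 = 42, g_{11} = 7
v^1 = 42 / 7 = 6

6


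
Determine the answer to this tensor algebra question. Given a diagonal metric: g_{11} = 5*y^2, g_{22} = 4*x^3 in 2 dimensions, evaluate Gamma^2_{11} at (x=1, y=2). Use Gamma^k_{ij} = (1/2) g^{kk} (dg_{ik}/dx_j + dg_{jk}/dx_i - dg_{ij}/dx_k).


For a diagonal metric, Gamma^k_{ij} = (1/2) g^{kk} (dg_{ik}/dx_j + dg_{jk}/dx_i - dg_{ij}/dx_k).
The metric is diagonal, so g_{ab} = 0 for a != b.
At the given point: g_{11} = 20, g_{22} = 4
g^{22} = 1/4
dg_{12}/dx_1 = 0 (off-diagonal)
dg_{12}/dx_1 = 0 (off-diagonal)
dg_{11}/dx_2 = dg_{11}/dx_2 = 20
Numerator = 0 + 0 - 20 = -20
Gamma^2_{11} = -20 / (2 * 4) = -5/2

-5/2


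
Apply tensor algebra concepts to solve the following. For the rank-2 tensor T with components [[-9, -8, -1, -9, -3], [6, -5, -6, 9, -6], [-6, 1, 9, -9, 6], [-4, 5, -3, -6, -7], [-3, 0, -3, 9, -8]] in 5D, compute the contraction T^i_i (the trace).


The contraction (trace) of a rank-2 tensor is the sum of its diagonal elements.
Diagonal entries: A[1,1] = -9, A[2,2] = -5, A[3,3] = 9, A[4,4] = -6, A[5,5] = -8
Tr(A) = -9 + -5 + 9 + -6 + -8 = -19

-19


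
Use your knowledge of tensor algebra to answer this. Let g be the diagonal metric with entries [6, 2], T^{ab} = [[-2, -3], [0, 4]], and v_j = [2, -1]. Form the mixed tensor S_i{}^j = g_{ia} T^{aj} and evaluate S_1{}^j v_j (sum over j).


Step 1: lower the first index. For a diagonal metric, g_{ia} T^{aj} = g_{ii} T^{ij} (no sum on i).
g_{11} = 6
S_1{}^1 = 6 * T^{11} = 6 * -2 = -12
S_1{}^2 = 6 * T^{12} = 6 * -3 = -18
Step 2: contract S_1{}^j with v_j.
S_1{}^1 * v_1 = -12 * 2 = -24
S_1{}^2 * v_2 = -18 * -1 = 18
Result = -24 + 18 = -6

-6


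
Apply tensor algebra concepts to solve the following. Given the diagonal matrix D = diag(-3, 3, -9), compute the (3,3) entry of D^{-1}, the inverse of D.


For a diagonal matrix, the inverse has entries (D^{-1})_{ii} = 1/d_{ii}.
The diagonal entries are: d_{11} = -3, d_{22} = 3, d_{33} = -9
We need (D^{-1})_{33} = 1/d_{33} = 1/-9 = -1/9

-1/9


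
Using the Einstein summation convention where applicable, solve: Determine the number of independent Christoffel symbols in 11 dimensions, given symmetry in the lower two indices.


Christoffel symbols Gamma^k_{ij} are symmetric in i,j, so there are d * d(d+1)/2 independent symbols.
d = 11
d(d+1)/2 = 11 * 12 / 2 = 66
Total = 11 * 66 = 726

726


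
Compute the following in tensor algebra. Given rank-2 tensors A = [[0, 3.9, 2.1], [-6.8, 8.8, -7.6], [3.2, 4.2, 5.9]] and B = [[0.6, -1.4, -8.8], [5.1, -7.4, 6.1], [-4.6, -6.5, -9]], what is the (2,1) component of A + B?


Tensor addition is component-wise: (A + B)_{ij} = A_{ij} + B_{ij}.
A_{21} = -6.8
B_{21} = 5.1
(A + B)_{21} = -6.8 + 5.1 = -1.7

-1.7


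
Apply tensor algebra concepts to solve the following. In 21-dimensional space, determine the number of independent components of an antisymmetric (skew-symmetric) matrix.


An antisymmetric rank-2 tensor satisfies A_{ij} = -A_{ji}, so diagonal entries are zero.
The independent components are the upper-triangular entries: C(n, 2) = n(n-1)/2.
n = 21
C(21, 2) = 21 * 20 / 2 = 420 / 2 = 210

210


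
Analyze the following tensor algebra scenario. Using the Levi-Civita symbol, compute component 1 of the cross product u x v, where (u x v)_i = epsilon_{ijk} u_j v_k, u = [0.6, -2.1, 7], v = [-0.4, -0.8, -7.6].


(u x v)_1 = sum_{j,k} epsilon_{1jk} u_j v_k. Only permutations of (1,2,3) contribute; the two non-zero terms are:
eps_{123} u_2 v_3 = 1 * -2.1 * -7.6 = 15.96
eps_{132} u_3 v_2 = -1 * 7 * -0.8 = 5.6
(u x v)_1 = 21.56

21.56


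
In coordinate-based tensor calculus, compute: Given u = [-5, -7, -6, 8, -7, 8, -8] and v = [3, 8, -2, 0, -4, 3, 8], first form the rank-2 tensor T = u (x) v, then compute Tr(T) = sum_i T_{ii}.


The outer product gives T_{ij} = u_i v_j.
The trace (contraction) is Tr(T) = sum_i T_{ii} = sum_i u_i v_i.
Diagonal entries:
T_{11} = u_1 * v_1 = -5 * 3 = -15
T_{22} = u_2 * v_2 = -7 * 8 = -56
T_{33} = u_3 * v_3 = -6 * -2 = 12
T_{44} = u_4 * v_4 = 8 * 0 = 0
T_{55} = u_5 * v_5 = -7 * -4 = 28
T_{66} = u_6 * v_6 = 8 * 3 = 24
T_{77} = u_7 * v_7 = -8 * 8 = -64
Tr(T) = -15 + -56 + 12 + 0 + 28 + 24 + -64 = -71

-71


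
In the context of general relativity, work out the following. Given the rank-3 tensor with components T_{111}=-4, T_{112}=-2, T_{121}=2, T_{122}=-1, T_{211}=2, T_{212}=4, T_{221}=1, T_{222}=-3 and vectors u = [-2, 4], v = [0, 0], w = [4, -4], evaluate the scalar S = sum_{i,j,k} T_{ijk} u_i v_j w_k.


S = sum over i,j,k of T_{ijk} u_i v_j w_k. Expanding all 8 terms:
T_{111}*u_1*v_1*w_1 = -4*-2*0*4 = 0  (running total: 0)
T_{112}*u_1*v_1*w_2 = -2*-2*0*-4 = 0  (running total: 0)
T_{121}*u_1*v_2*w_1 = 2*-2*0*4 = 0  (running total: 0)
T_{122}*u_1*v_2*w_2 = -1*-2*0*-4 = 0  (running total: 0)
T_{211}*u_2*v_1*w_1 = 2*4*0*4 = 0  (running total: 0)
T_{212}*u_2*v_1*w_2 = 4*4*0*-4 = 0  (running total: 0)
T_{221}*u_2*v_2*w_1 = 1*4*0*4 = 0  (running total: 0)
T_{222}*u_2*v_2*w_2 = -3*4*0*-4 = 0  (running total: 0)
S = 0

0


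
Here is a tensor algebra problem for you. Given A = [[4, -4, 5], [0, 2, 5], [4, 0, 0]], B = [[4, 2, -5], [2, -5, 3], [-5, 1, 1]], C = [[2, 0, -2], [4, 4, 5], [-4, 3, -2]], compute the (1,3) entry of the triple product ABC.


(ABC)_{13} = sum_m (AB)_{1m} C_{m3}. First compute row 1 of AB.
(AB)_{11} = 4*4 + -4*2 + 5*-5 = -17
(AB)_{12} = 4*2 + -4*-5 + 5*1 = 33
(AB)_{13} = 4*-5 + -4*3 + 5*1 = -27
Now contract with column 3 of C:
(AB)_{11} * C_{13} = -17 * -2 = 34
(AB)_{12} * C_{23} = 33 * 5 = 165
(AB)_{13} * C_{33} = -27 * -2 = 54
(ABC)_{13} = 34 + 165 + 54 = 253

253


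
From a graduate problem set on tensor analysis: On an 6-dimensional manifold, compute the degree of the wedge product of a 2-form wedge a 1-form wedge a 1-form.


The degree of a wedge product is the sum of the degrees of the individual forms.
Degrees: 2, 1, 1
Total degree = 2 + 1 + 1 = 4

4


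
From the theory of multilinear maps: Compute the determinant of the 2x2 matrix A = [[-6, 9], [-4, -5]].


For a 2x2 matrix [[a, b], [c, d]], det = a*d - b*c.
a = -6, b = 9, c = -4, d = -5
a*d = -6 * -5 = 30
b*c = 9 * -4 = -36
det = 30 - -36 = 66

66


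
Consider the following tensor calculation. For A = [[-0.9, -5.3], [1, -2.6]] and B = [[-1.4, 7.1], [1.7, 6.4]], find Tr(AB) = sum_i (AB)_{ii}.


Tr(AB) = sum_i (AB)_{ii} where (AB)_{ii} = sum_k A_{ik} B_{ki}.
(AB)_{11} = -0.9*-1.4 + -5.3*1.7 = -7.75
(AB)_{22} = 1*7.1 + -2.6*6.4 = -9.54
Tr(AB) = -7.75 + -9.54 = -17.29

-17.29


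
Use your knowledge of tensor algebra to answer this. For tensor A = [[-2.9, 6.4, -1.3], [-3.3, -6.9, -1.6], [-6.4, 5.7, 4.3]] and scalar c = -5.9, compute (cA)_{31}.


Scalar multiplication: (cA)_{ij} = c * A_{ij}.
c = -5.9
A_{31} = -6.4
(cA)_{31} = -5.9 * -6.4 = 37.76

37.76


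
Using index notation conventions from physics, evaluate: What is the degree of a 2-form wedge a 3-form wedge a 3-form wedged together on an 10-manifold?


The degree of a wedge product is the sum of the degrees of the individual forms.
Degrees: 2, 3, 3
Total degree = 2 + 3 + 3 = 8

8


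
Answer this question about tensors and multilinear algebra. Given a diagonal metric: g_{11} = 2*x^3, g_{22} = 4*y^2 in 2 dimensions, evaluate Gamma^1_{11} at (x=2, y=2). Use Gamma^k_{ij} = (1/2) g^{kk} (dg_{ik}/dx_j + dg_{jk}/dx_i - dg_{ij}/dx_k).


For a diagonal metric, Gamma^k_{ij} = (1/2) g^{kk} (dg_{ik}/dx_j + dg_{jk}/dx_i - dg_{ij}/dx_k).
The metric is diagonal, so g_{ab} = 0 for a != b.
At the given point: g_{11} = 16, g_{22} = 16
g^{11} = 1/16
dg_{11}/dx_1 = dg_{11}/dx_1 = 24
dg_{11}/dx_1 = dg_{11}/dx_1 = 24
dg_{11}/dx_1 = dg_{11}/dx_1 = 24
Numerator = 24 + 24 - 24 = 24
Gamma^1_{11} = 24 / (2 * 16) = 3/4

3/4


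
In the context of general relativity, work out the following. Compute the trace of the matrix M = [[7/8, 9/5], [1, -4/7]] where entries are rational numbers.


The trace is the sum of diagonal entries.
Diagonal: M[1,1] = 7/8, M[2,2] = -4/7
Tr(M) = 7/8 + -4/7
Computing step by step:
After adding M[1,1]: 7/8
After adding M[2,2]: 17/56
Tr(M) = 17/56

17/56


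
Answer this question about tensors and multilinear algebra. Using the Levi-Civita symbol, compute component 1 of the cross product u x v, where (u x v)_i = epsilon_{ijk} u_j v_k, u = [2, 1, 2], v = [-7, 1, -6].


(u x v)_1 = sum_{j,k} epsilon_{1jk} u_j v_k. Only permutations of (1,2,3) contribute; the two non-zero terms are:
eps_{123} u_2 v_3 = 1 * 1 * -6 = -6
eps_{132} u_3 v_2 = -1 * 2 * 1 = -2
(u x v)_1 = -8

-8


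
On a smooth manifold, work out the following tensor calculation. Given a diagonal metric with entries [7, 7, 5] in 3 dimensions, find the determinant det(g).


For a diagonal metric, the determinant is the product of diagonal entries.
Diagonal entries: 7, 7, 5
det(g) = 7 * 7 * 5 = 245

245


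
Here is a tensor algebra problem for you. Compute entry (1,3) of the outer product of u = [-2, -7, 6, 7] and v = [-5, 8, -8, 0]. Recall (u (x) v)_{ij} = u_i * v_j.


The outer product entry T_{ij} = u_i * v_j.
We need i=1, j=3.
u_1 = -2, v_3 = -8
T_{1,3} = -2 * -8 = 16

16


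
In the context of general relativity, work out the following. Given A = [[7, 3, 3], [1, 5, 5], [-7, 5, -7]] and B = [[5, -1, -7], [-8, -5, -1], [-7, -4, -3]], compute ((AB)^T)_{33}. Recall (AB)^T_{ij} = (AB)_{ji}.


(AB)^T_{ij} = (AB)_{ji} = sum_k A_{jk} B_{ki}.
For i=3, j=3 we need (AB)_{33}:
A_{31} * B_{13} = -7 * -7 = 49
A_{32} * B_{23} = 5 * -1 = -5
A_{33} * B_{33} = -7 * -3 = 21
Sum = 49 + -5 + 21 = 65

65


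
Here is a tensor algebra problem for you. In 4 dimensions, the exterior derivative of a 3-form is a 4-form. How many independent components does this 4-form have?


The exterior derivative of a p-form is a (p+1)-form.
Its number of independent components is C(n, p+1).
n = 4, p+1 = 4
C(4, 4) = 1

1


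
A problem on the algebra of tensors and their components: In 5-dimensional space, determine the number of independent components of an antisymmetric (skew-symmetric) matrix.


An antisymmetric rank-2 tensor satisfies A_{ij} = -A_{ji}, so diagonal entries are zero.
The independent components are the upper-triangular entries: C(n, 2) = n(n-1)/2.
n = 5
C(5, 2) = 5 * 4 / 2 = 20 / 2 = 10

10


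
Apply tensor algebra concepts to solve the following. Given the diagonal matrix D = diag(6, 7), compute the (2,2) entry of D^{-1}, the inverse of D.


For a diagonal matrix, the inverse has entries (D^{-1})_{ii} = 1/d_{ii}.
The diagonal entries are: d_{11} = 6, d_{22} = 7
We need (D^{-1})_{22} = 1/d_{22} = 1/7 = 1/7

1/7


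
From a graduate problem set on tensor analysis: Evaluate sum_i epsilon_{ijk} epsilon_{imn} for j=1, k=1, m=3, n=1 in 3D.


Using the identity: epsilon_{ijk} epsilon_{imn} = delta_{jm} delta_{kn} - delta_{jn} delta_{km}.
delta_{13} = 0
delta_{11} = 1
delta_{11} = 1
delta_{13} = 0
Result = 0 * 1 - 1 * 0 = 0 - 0 = 0

0


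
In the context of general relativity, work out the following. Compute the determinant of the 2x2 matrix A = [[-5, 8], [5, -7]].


For a 2x2 matrix [[a, b], [c, d]], det = a*d - b*c.
a = -5, b = 8, c = 5, d = -7
a*d = -5 * -7 = 35
b*c = 8 * 5 = 40
det = 35 - 40 = -5

-5


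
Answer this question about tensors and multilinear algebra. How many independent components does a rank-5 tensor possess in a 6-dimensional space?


The number of components of a rank-r tensor in d dimensions is d^r.
Here d = 6 and r = 5.
6^5 = 7776

7776


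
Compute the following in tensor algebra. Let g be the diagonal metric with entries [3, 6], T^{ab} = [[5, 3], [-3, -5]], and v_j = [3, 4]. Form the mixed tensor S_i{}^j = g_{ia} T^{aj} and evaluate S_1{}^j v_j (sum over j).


Step 1: lower the first index. For a diagonal metric, g_{ia} T^{aj} = g_{ii} T^{ij} (no sum on i).
g_{11} = 3
S_1{}^1 = 3 * T^{11} = 3 * 5 = 15
S_1{}^2 = 3 * T^{12} = 3 * 3 = 9
Step 2: contract S_1{}^j with v_j.
S_1{}^1 * v_1 = 15 * 3 = 45
S_1{}^2 * v_2 = 9 * 4 = 36
Result = 45 + 36 = 81

81


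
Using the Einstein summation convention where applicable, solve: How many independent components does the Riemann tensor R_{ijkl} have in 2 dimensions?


The Riemann tensor in d dimensions has d^2(d^2 - 1)/12 independent components.
d = 2, so d^2 = 4
d^2 - 1 = 3
d^2(d^2 - 1) = 4 * 3 = 12
Divide by 12: 12 / 12 = 1

1


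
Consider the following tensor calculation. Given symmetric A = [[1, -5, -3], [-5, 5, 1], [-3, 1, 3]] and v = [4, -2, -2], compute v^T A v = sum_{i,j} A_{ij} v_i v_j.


First compute Av:
(Av)_1 = 1*4 + -5*-2 + -3*-2 = 20
(Av)_2 = -5*4 + 5*-2 + 1*-2 = -32
(Av)_3 = -3*4 + 1*-2 + 3*-2 = -20
Av = [20, -32, -20]
Then v^T (Av) = 4*20 + -2*-32 + -2*-20
= 80 + 64 + 40 = 184

184


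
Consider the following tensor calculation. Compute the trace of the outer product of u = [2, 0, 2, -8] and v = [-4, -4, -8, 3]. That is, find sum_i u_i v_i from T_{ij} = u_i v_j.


The outer product gives T_{ij} = u_i v_j.
The trace (contraction) is Tr(T) = sum_i T_{ii} = sum_i u_i v_i.
Diagonal entries:
T_{11} = u_1 * v_1 = 2 * -4 = -8
T_{22} = u_2 * v_2 = 0 * -4 = 0
T_{33} = u_3 * v_3 = 2 * -8 = -16
T_{44} = u_4 * v_4 = -8 * 3 = -24
Tr(T) = -8 + 0 + -16 + -24 = -48

-48


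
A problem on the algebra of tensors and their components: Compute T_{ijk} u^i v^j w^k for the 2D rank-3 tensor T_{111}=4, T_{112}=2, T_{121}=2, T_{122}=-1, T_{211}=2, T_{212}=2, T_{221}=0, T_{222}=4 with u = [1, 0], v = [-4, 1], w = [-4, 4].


S = sum over i,j,k of T_{ijk} u_i v_j w_k. Expanding all 8 terms:
T_{111}*u_1*v_1*w_1 = 4*1*-4*-4 = 64  (running total: 64)
T_{112}*u_1*v_1*w_2 = 2*1*-4*4 = -32  (running total: 32)
T_{121}*u_1*v_2*w_1 = 2*1*1*-4 = -8  (running total: 24)
T_{122}*u_1*v_2*w_2 = -1*1*1*4 = -4  (running total: 20)
T_{211}*u_2*v_1*w_1 = 2*0*-4*-4 = 0  (running total: 20)
T_{212}*u_2*v_1*w_2 = 2*0*-4*4 = 0  (running total: 20)
T_{221}*u_2*v_2*w_1 = 0*0*1*-4 = 0  (running total: 20)
T_{222}*u_2*v_2*w_2 = 4*0*1*4 = 0  (running total: 20)
S = 20

20
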